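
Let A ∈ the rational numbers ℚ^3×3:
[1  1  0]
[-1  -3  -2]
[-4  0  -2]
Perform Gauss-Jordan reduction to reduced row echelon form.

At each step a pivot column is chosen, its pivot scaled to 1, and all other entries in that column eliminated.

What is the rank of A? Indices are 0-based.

rank = 3

[1] R0 /= 1  ⇒  (1, 1, 0)
     R1 -= -1·R0  ⇒  (0, -2, -2)
     R2 -= -4·R0  ⇒  (0, 4, -2)
[2] R1 /= -2  ⇒  (0, 1, 1)
     R0 -= 1·R1  ⇒  (1, 0, -1)
     R2 -= 4·R1  ⇒  (0, 0, -6)
[3] R2 /= -6  ⇒  (0, 0, 1)
     R0 -= -1·R2  ⇒  (1, 0, 0)
     R1 -= 1·R2  ⇒  (0, 1, 0)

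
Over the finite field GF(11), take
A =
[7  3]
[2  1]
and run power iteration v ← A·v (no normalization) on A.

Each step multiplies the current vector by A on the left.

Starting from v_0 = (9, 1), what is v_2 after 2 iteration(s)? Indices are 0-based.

v_2 = (2, 8)

v_0 = (9, 1).
v_1 = A·v_0 = (0, 8).
v_2 = A·v_1 = (2, 8).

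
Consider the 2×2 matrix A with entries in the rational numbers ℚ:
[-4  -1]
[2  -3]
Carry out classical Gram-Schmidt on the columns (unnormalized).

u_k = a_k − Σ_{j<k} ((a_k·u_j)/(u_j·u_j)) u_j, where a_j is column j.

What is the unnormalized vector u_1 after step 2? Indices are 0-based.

u_1 = (-7/5, -14/5)

Step 1: u_0 = a_0 = (-4, 2).
Step 2: u_1 = a_1 − (-1/10)·u_0 = (-7/5, -14/5).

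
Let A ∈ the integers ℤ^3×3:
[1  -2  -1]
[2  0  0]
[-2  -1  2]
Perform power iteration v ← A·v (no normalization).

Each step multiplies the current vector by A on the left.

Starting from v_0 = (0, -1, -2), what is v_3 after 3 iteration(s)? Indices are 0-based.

v_0 = (0, -1, -2).
v_1 = A·v_0 = (4, 0, -3).
v_2 = A·v_1 = (7, 8, -14).
v_3 = A·v_2 = (5, 14, -50).

v_3 = (5, 14, -50)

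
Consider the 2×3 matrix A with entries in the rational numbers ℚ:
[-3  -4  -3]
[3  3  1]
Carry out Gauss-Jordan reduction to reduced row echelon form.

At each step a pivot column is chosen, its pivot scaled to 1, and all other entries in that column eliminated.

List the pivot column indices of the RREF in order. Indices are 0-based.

pivot columns: 0, 1

pivot(0,0)=-3: scale R0 → (1, 4/3, 1)
  clear (1,0): R1 −= (3)R0 → (0, -1, -2)
pivot(1,1)=-1: scale R1 → (0, 1, 2)
  clear (0,1): R0 −= (4/3)R1 → (1, 0, -5/3)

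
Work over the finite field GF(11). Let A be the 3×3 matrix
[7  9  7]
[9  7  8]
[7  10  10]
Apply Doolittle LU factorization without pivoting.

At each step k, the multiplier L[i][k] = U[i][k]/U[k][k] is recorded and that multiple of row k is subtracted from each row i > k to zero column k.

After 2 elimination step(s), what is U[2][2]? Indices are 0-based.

U[2][2] = 10

k=0: U[0][0]=7
  eliminate (1,0): mult=6, new row 1: (0, 8, 10); set L[1][0]=6
  eliminate (2,0): mult=1, new row 2: (0, 1, 3); set L[2][0]=1
k=1: U[1][1]=8
  eliminate (2,1): mult=7, new row 2: (0, 0, 10); set L[2][1]=7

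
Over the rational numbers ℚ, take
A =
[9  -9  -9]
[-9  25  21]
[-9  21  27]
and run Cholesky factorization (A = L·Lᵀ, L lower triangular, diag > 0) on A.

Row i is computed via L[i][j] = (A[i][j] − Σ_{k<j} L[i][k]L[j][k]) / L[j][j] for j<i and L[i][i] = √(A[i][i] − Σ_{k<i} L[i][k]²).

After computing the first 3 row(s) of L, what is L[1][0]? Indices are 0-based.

Step 1: L[0][0] = √(9) = 3.
  L[1][0] = (-9) / L[0][0] = -3.
Step 2: L[1][1] = √(16) = 4.
  L[2][0] = (-9) / L[0][0] = -3.
  L[2][1] = (12) / L[1][1] = 3.
Step 3: L[2][2] = √(9) = 3.

L[1][0] = -3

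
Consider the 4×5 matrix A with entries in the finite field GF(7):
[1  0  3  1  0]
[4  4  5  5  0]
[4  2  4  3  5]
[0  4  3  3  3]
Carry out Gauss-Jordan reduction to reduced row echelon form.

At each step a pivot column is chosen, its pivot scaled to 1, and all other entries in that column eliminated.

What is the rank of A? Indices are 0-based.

[1] R0 /= 1  ⇒  (1, 0, 3, 1, 0)
     R1 -= 4·R0  ⇒  (0, 4, 0, 1, 0)
     R2 -= 4·R0  ⇒  (0, 2, 6, 6, 5)
[2] R1 /= 4  ⇒  (0, 1, 0, 2, 0)
     R2 -= 2·R1  ⇒  (0, 0, 6, 2, 5)
     R3 -= 4·R1  ⇒  (0, 0, 3, 2, 3)
[3] R2 /= 6  ⇒  (0, 0, 1, 5, 2)
     R0 -= 3·R2  ⇒  (1, 0, 0, 0, 1)
     R3 -= 3·R2  ⇒  (0, 0, 0, 1, 4)
[4] R3 /= 1  ⇒  (0, 0, 0, 1, 4)
     R1 -= 2·R3  ⇒  (0, 1, 0, 0, 6)
     R2 -= 5·R3  ⇒  (0, 0, 1, 0, 3)

rank = 4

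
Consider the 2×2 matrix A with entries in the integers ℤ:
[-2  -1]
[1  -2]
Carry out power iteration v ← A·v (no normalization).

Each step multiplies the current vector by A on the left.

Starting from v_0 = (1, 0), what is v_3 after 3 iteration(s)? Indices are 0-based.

v_3 = (-2, 11)

v_0 = (1, 0).
v_1 = A·v_0 = (-2, 1).
v_2 = A·v_1 = (3, -4).
v_3 = A·v_2 = (-2, 11).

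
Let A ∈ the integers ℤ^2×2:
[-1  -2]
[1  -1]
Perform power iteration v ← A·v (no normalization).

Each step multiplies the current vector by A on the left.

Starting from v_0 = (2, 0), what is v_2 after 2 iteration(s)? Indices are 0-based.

v_2 = (-2, -4)

v_0 = (2, 0).
v_1 = A·v_0 = (-2, 2).
v_2 = A·v_1 = (-2, -4).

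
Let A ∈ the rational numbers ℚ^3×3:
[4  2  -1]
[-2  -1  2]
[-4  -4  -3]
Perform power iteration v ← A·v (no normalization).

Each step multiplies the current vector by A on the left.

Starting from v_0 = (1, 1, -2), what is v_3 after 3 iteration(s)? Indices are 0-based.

v_0 = (1, 1, -2).
v_1 = A·v_0 = (8, -7, -2).
v_2 = A·v_1 = (20, -13, 2).
v_3 = A·v_2 = (52, -23, -34).

v_3 = (52, -23, -34)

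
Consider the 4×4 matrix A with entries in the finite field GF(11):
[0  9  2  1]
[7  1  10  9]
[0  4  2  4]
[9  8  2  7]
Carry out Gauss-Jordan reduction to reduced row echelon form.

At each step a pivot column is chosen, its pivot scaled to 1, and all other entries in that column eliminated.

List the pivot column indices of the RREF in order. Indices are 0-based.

pivot(0,0): swap R0↔R1
pivot(0,0)=7: scale R0 → (1, 8, 3, 6)
  clear (3,0): R3 −= (9)R0 → (0, 2, 8, 8)
pivot(1,1)=9: scale R1 → (0, 1, 10, 5)
  clear (0,1): R0 −= (8)R1 → (1, 0, 0, 10)
  clear (2,1): R2 −= (4)R1 → (0, 0, 6, 6)
  clear (3,1): R3 −= (2)R1 → (0, 0, 10, 9)
pivot(2,2)=6: scale R2 → (0, 0, 1, 1)
  clear (1,2): R1 −= (10)R2 → (0, 1, 0, 6)
  clear (3,2): R3 −= (10)R2 → (0, 0, 0, 10)
pivot(3,3)=10: scale R3 → (0, 0, 0, 1)
  clear (0,3): R0 −= (10)R3 → (1, 0, 0, 0)
  clear (1,3): R1 −= (6)R3 → (0, 1, 0, 0)
  clear (2,3): R2 −= (1)R3 → (0, 0, 1, 0)

pivot columns: 0, 1, 2, 3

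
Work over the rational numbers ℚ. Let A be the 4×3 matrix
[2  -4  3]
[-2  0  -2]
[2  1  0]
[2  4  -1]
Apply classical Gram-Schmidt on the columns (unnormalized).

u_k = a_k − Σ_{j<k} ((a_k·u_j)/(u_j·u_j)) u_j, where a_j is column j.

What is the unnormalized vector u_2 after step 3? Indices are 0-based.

Step 1: u_0 = a_0 = (2, -2, 2, 2).
Step 2: u_1 = a_1 − (1/8)·u_0 = (-17/4, 1/4, 3/4, 15/4).
Step 3: u_2 = a_2 − (1/2)·u_0 − (-68/131)·u_1 = (-27/131, -114/131, -80/131, -7/131).

u_2 = (-27/131, -114/131, -80/131, -7/131)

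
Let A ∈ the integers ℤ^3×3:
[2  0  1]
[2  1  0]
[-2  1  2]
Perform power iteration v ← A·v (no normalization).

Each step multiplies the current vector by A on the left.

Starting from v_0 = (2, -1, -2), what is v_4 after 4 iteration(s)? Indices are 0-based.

v_0 = (2, -1, -2).
v_1 = A·v_0 = (2, 3, -9).
v_2 = A·v_1 = (-5, 7, -19).
v_3 = A·v_2 = (-29, -3, -21).
v_4 = A·v_3 = (-79, -61, 13).

v_4 = (-79, -61, 13)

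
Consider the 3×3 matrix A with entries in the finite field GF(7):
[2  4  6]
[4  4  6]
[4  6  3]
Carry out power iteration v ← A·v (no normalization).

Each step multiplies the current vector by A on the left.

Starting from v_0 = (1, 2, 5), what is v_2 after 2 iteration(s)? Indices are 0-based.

v_2 = (0, 3, 1)

v_0 = (1, 2, 5).
v_1 = A·v_0 = (5, 0, 3).
v_2 = A·v_1 = (0, 3, 1).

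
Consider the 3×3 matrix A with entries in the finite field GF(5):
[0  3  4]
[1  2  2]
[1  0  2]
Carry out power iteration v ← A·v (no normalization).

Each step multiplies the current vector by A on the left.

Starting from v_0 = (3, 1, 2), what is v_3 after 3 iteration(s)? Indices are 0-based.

v_0 = (3, 1, 2).
v_1 = A·v_0 = (1, 4, 2).
v_2 = A·v_1 = (0, 3, 0).
v_3 = A·v_2 = (4, 1, 0).

v_3 = (4, 1, 0)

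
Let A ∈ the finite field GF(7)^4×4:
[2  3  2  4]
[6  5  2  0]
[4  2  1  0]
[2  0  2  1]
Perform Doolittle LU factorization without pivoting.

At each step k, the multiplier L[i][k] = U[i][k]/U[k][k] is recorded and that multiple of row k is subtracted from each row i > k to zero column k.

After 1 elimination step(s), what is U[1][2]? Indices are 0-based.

Step 1: pivot at (0,0) is 2.
  row1 ← row1 − (3)·row0  ⇒  L[1][0]=3, U row1=(0, 3, 3, 2)
  row2 ← row2 − (2)·row0  ⇒  L[2][0]=2, U row2=(0, 3, 4, 6)
  row3 ← row3 − (1)·row0  ⇒  L[3][0]=1, U row3=(0, 4, 0, 4)

U[1][2] = 3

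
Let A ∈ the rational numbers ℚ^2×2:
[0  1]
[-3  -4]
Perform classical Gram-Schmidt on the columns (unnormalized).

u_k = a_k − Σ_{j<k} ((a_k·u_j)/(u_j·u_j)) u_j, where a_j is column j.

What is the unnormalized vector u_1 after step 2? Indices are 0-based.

u_1 = (1, 0)

Step 1: u_0 = a_0 = (0, -3).
Step 2: u_1 = a_1 − (4/3)·u_0 = (1, 0).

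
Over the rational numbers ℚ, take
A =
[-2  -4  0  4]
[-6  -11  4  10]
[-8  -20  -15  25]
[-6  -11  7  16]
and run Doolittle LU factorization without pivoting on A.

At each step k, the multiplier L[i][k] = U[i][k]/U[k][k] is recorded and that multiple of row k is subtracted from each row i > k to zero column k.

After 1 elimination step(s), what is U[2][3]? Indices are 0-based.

U[2][3] = 9

Step 1: pivot at (0,0) is -2.
  row1 ← row1 − (3)·row0  ⇒  L[1][0]=3, U row1=(0, 1, 4, -2)
  row2 ← row2 − (4)·row0  ⇒  L[2][0]=4, U row2=(0, -4, -15, 9)
  row3 ← row3 − (3)·row0  ⇒  L[3][0]=3, U row3=(0, 1, 7, 4)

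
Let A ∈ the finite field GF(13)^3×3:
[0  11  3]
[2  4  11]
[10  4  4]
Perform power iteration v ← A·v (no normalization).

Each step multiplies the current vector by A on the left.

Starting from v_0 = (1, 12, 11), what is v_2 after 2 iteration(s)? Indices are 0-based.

v_0 = (1, 12, 11).
v_1 = A·v_0 = (9, 2, 11).
v_2 = A·v_1 = (3, 4, 12).

v_2 = (3, 4, 12)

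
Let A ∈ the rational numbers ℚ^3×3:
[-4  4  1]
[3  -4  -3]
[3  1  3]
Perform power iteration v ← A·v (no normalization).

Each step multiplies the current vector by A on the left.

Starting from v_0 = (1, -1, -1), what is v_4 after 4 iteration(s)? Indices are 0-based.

v_4 = (4569, -4195, -884)

v_0 = (1, -1, -1).
v_1 = A·v_0 = (-9, 10, -1).
v_2 = A·v_1 = (75, -64, -20).
v_3 = A·v_2 = (-576, 541, 101).
v_4 = A·v_3 = (4569, -4195, -884).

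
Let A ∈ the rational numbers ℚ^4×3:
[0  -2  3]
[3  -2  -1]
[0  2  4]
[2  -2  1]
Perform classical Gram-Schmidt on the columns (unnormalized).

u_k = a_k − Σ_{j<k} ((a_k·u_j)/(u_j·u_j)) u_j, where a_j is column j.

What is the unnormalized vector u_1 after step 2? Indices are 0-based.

Step 1: u_0 = a_0 = (0, 3, 0, 2).
Step 2: u_1 = a_1 − (-10/13)·u_0 = (-2, 4/13, 2, -6/13).

u_1 = (-2, 4/13, 2, -6/13)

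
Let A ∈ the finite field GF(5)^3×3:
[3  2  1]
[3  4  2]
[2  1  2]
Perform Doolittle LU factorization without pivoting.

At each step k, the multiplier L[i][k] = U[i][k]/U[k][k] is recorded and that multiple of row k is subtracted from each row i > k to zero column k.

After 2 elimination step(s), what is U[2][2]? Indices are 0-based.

U[2][2] = 4

Step 1: pivot at (0,0) is 3.
  row1 ← row1 − (1)·row0  ⇒  L[1][0]=1, U row1=(0, 2, 1)
  row2 ← row2 − (4)·row0  ⇒  L[2][0]=4, U row2=(0, 3, 3)
Step 2: pivot at (1,1) is 2.
  row2 ← row2 − (4)·row1  ⇒  L[2][1]=4, U row2=(0, 0, 4)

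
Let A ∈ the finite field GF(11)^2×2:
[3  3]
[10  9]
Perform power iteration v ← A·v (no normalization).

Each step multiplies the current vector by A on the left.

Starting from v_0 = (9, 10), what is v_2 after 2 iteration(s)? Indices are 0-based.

v_0 = (9, 10).
v_1 = A·v_0 = (2, 4).
v_2 = A·v_1 = (7, 1).

v_2 = (7, 1)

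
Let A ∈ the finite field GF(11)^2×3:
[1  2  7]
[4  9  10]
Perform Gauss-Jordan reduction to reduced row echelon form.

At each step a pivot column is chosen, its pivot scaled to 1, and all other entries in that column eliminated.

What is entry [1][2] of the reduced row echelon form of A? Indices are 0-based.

[1] R0 /= 1  ⇒  (1, 2, 7)
     R1 -= 4·R0  ⇒  (0, 1, 4)
[2] R1 /= 1  ⇒  (0, 1, 4)
     R0 -= 2·R1  ⇒  (1, 0, 10)

M[1][2] = 4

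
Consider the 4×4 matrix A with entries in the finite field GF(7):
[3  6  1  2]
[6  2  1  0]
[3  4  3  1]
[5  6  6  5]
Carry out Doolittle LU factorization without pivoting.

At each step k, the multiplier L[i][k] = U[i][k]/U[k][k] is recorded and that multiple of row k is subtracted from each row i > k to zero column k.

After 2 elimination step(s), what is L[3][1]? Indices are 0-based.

L[3][1] = 6

Step 1: pivot at (0,0) is 3.
  row1 ← row1 − (2)·row0  ⇒  L[1][0]=2, U row1=(0, 4, 6, 3)
  row2 ← row2 − (1)·row0  ⇒  L[2][0]=1, U row2=(0, 5, 2, 6)
  row3 ← row3 − (4)·row0  ⇒  L[3][0]=4, U row3=(0, 3, 2, 4)
Step 2: pivot at (1,1) is 4.
  row2 ← row2 − (3)·row1  ⇒  L[2][1]=3, U row2=(0, 0, 5, 4)
  row3 ← row3 − (6)·row1  ⇒  L[3][1]=6, U row3=(0, 0, 1, 0)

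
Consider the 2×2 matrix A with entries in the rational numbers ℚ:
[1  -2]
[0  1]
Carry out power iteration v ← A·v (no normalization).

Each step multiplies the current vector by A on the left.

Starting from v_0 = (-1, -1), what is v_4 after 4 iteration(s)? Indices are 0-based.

v_4 = (7, -1)

v_0 = (-1, -1).
v_1 = A·v_0 = (1, -1).
v_2 = A·v_1 = (3, -1).
v_3 = A·v_2 = (5, -1).
v_4 = A·v_3 = (7, -1).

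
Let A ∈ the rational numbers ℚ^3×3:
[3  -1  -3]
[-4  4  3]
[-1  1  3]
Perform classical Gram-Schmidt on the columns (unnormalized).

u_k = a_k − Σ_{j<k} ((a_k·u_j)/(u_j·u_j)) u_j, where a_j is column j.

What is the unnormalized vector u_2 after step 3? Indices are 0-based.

u_2 = (0, -9/17, 36/17)

Step 1: u_0 = a_0 = (3, -4, -1).
Step 2: u_1 = a_1 − (-10/13)·u_0 = (17/13, 12/13, 3/13).
Step 3: u_2 = a_2 − (-12/13)·u_0 − (-3/17)·u_1 = (0, -9/17, 36/17).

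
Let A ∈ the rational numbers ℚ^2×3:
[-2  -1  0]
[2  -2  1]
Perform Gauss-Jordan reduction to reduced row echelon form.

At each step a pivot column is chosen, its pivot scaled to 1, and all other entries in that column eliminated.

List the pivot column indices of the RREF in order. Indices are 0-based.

pivot columns: 0, 1

pivot(0,0)=-2: scale R0 → (1, 1/2, 0)
  clear (1,0): R1 −= (2)R0 → (0, -3, 1)
pivot(1,1)=-3: scale R1 → (0, 1, -1/3)
  clear (0,1): R0 −= (1/2)R1 → (1, 0, 1/6)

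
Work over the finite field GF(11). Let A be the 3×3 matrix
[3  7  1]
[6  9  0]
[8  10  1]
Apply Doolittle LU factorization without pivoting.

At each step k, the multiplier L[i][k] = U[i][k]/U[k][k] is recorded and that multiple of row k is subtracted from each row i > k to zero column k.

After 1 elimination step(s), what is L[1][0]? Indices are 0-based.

Step 1: pivot at (0,0) is 3.
  row1 ← row1 − (2)·row0  ⇒  L[1][0]=2, U row1=(0, 6, 9)
  row2 ← row2 − (10)·row0  ⇒  L[2][0]=10, U row2=(0, 6, 2)

L[1][0] = 2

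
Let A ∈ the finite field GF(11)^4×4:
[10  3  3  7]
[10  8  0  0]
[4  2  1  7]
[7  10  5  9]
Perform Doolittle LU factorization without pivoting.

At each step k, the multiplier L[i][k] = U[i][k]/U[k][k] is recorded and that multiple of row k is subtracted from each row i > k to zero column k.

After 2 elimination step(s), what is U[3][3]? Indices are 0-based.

k=0: U[0][0]=10
  eliminate (1,0): mult=1, new row 1: (0, 5, 8, 4); set L[1][0]=1
  eliminate (2,0): mult=7, new row 2: (0, 3, 2, 2); set L[2][0]=7
  eliminate (3,0): mult=4, new row 3: (0, 9, 4, 3); set L[3][0]=4
k=1: U[1][1]=5
  eliminate (2,1): mult=5, new row 2: (0, 0, 6, 4); set L[2][1]=5
  eliminate (3,1): mult=4, new row 3: (0, 0, 5, 9); set L[3][1]=4

U[3][3] = 9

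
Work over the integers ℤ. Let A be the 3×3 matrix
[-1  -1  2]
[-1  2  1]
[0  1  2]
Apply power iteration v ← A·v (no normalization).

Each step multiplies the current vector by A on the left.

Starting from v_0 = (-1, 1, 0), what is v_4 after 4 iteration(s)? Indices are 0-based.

v_4 = (10, 53, 54)

v_0 = (-1, 1, 0).
v_1 = A·v_0 = (0, 3, 1).
v_2 = A·v_1 = (-1, 7, 5).
v_3 = A·v_2 = (4, 20, 17).
v_4 = A·v_3 = (10, 53, 54).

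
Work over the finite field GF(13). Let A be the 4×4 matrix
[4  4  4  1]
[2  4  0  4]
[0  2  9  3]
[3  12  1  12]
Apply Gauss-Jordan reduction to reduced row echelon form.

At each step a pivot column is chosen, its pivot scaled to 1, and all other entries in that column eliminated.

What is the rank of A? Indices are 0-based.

[1] R0 /= 4  ⇒  (1, 1, 1, 10)
     R1 -= 2·R0  ⇒  (0, 2, 11, 10)
     R3 -= 3·R0  ⇒  (0, 9, 11, 8)
[2] R1 /= 2  ⇒  (0, 1, 12, 5)
     R0 -= 1·R1  ⇒  (1, 0, 2, 5)
     R2 -= 2·R1  ⇒  (0, 0, 11, 6)
     R3 -= 9·R1  ⇒  (0, 0, 7, 2)
[3] R2 /= 11  ⇒  (0, 0, 1, 10)
     R0 -= 2·R2  ⇒  (1, 0, 0, 11)
     R1 -= 12·R2  ⇒  (0, 1, 0, 2)
     R3 -= 7·R2  ⇒  (0, 0, 0, 10)
[4] R3 /= 10  ⇒  (0, 0, 0, 1)
     R0 -= 11·R3  ⇒  (1, 0, 0, 0)
     R1 -= 2·R3  ⇒  (0, 1, 0, 0)
     R2 -= 10·R3  ⇒  (0, 0, 1, 0)

rank = 4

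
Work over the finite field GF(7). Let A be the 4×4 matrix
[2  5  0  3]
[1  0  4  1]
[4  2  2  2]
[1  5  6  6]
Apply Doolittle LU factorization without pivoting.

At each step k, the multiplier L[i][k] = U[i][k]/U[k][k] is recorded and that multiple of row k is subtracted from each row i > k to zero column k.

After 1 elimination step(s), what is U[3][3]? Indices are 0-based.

[col 0] pivot 2
  R1 -= 4*R0 → (0, 1, 4, 3)  (L[1][0] := 4)
  R2 -= 2*R0 → (0, 6, 2, 3)  (L[2][0] := 2)
  R3 -= 4*R0 → (0, 6, 6, 1)  (L[3][0] := 4)

U[3][3] = 1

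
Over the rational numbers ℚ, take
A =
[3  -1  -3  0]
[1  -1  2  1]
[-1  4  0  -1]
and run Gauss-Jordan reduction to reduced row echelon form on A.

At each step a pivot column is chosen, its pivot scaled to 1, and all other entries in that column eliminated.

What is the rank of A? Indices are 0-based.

rank = 3

step 1: normalize row 0 (÷3) = (1, -1/3, -1, 0)
  row 1: subtract 1×row0 = (0, -2/3, 3, 1)
  row 2: subtract -1×row0 = (0, 11/3, -1, -1)
step 2: normalize row 1 (÷-2/3) = (0, 1, -9/2, -3/2)
  row 0: subtract -1/3×row1 = (1, 0, -5/2, -1/2)
  row 2: subtract 11/3×row1 = (0, 0, 31/2, 9/2)
step 3: normalize row 2 (÷31/2) = (0, 0, 1, 9/31)
  row 0: subtract -5/2×row2 = (1, 0, 0, 7/31)
  row 1: subtract -9/2×row2 = (0, 1, 0, -6/31)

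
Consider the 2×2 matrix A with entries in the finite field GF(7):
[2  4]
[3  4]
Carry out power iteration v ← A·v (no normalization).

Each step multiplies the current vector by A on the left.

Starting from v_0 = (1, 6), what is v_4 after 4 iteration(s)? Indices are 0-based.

v_0 = (1, 6).
v_1 = A·v_0 = (5, 6).
v_2 = A·v_1 = (6, 4).
v_3 = A·v_2 = (0, 6).
v_4 = A·v_3 = (3, 3).

v_4 = (3, 3)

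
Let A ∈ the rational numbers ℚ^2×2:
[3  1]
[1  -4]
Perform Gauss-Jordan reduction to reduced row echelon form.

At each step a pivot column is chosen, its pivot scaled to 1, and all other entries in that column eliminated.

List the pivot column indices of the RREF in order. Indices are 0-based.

pivot columns: 0, 1

pivot(0,0)=3: scale R0 → (1, 1/3)
  clear (1,0): R1 −= (1)R0 → (0, -13/3)
pivot(1,1)=-13/3: scale R1 → (0, 1)
  clear (0,1): R0 −= (1/3)R1 → (1, 0)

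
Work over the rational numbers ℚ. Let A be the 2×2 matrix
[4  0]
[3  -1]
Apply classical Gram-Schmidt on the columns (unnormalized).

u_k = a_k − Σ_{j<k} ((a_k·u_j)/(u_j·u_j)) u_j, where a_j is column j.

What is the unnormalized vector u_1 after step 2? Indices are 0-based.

Step 1: u_0 = a_0 = (4, 3).
Step 2: u_1 = a_1 − (-3/25)·u_0 = (12/25, -16/25).

u_1 = (12/25, -16/25)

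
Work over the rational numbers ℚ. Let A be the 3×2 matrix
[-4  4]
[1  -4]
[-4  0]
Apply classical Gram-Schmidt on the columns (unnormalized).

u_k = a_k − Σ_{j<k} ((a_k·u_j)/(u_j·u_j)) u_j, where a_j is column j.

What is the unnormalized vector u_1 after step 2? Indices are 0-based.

u_1 = (52/33, -112/33, -80/33)

Step 1: u_0 = a_0 = (-4, 1, -4).
Step 2: u_1 = a_1 − (-20/33)·u_0 = (52/33, -112/33, -80/33).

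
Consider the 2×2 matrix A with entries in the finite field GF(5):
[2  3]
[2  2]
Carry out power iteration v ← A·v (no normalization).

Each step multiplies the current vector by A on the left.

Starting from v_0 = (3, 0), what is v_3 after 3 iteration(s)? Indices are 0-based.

v_3 = (2, 3)

v_0 = (3, 0).
v_1 = A·v_0 = (1, 1).
v_2 = A·v_1 = (0, 4).
v_3 = A·v_2 = (2, 3).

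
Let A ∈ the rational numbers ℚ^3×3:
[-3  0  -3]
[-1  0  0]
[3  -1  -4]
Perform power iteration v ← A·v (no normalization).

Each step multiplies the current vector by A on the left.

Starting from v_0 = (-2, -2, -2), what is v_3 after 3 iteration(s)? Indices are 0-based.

v_3 = (90, 48, -204)

v_0 = (-2, -2, -2).
v_1 = A·v_0 = (12, 2, 4).
v_2 = A·v_1 = (-48, -12, 18).
v_3 = A·v_2 = (90, 48, -204).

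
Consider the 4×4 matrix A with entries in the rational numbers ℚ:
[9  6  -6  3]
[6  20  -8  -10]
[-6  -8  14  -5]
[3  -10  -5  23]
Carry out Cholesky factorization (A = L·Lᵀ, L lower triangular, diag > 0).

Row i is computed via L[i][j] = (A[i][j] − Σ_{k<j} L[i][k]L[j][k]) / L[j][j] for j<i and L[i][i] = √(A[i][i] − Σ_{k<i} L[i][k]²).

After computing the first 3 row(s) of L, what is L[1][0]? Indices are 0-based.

L[1][0] = 2

Step 1: L[0][0] = √(9) = 3.
  L[1][0] = (6) / L[0][0] = 2.
Step 2: L[1][1] = √(16) = 4.
  L[2][0] = (-6) / L[0][0] = -2.
  L[2][1] = (-4) / L[1][1] = -1.
Step 3: L[2][2] = √(9) = 3.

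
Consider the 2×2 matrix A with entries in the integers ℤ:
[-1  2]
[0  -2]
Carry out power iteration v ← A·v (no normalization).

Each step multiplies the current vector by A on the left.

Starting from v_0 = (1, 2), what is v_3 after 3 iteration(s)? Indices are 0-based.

v_0 = (1, 2).
v_1 = A·v_0 = (3, -4).
v_2 = A·v_1 = (-11, 8).
v_3 = A·v_2 = (27, -16).

v_3 = (27, -16)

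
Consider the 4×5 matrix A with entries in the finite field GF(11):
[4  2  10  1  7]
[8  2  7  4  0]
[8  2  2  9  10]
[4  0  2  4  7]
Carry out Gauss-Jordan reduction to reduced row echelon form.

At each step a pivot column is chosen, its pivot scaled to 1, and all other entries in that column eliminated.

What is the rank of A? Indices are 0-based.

rank = 4

[1] R0 /= 4  ⇒  (1, 6, 8, 3, 10)
     R1 -= 8·R0  ⇒  (0, 9, 9, 2, 8)
     R2 -= 8·R0  ⇒  (0, 9, 4, 7, 7)
     R3 -= 4·R0  ⇒  (0, 9, 3, 3, 0)
[2] R1 /= 9  ⇒  (0, 1, 1, 10, 7)
     R0 -= 6·R1  ⇒  (1, 0, 2, 9, 1)
     R2 -= 9·R1  ⇒  (0, 0, 6, 5, 10)
     R3 -= 9·R1  ⇒  (0, 0, 5, 1, 3)
[3] R2 /= 6  ⇒  (0, 0, 1, 10, 9)
     R0 -= 2·R2  ⇒  (1, 0, 0, 0, 5)
     R1 -= 1·R2  ⇒  (0, 1, 0, 0, 9)
     R3 -= 5·R2  ⇒  (0, 0, 0, 6, 2)
[4] R3 /= 6  ⇒  (0, 0, 0, 1, 4)
     R2 -= 10·R3  ⇒  (0, 0, 1, 0, 2)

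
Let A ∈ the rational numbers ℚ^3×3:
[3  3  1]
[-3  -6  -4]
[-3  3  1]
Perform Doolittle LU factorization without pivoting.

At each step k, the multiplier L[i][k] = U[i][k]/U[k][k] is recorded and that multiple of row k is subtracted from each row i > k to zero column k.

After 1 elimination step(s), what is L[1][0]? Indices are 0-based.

[col 0] pivot 3
  R1 -= -1*R0 → (0, -3, -3)  (L[1][0] := -1)
  R2 -= -1*R0 → (0, 6, 2)  (L[2][0] := -1)

L[1][0] = -1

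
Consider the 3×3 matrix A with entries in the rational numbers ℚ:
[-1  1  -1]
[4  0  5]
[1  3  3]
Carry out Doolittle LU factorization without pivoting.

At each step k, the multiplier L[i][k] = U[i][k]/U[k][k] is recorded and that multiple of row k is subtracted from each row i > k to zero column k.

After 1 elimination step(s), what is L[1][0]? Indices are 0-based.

L[1][0] = -4

[col 0] pivot -1
  R1 -= -4*R0 → (0, 4, 1)  (L[1][0] := -4)
  R2 -= -1*R0 → (0, 4, 2)  (L[2][0] := -1)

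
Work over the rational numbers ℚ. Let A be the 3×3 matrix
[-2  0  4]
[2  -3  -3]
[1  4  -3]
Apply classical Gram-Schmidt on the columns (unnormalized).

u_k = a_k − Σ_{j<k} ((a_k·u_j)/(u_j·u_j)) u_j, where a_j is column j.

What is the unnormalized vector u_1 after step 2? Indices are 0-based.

u_1 = (-4/9, -23/9, 38/9)

Step 1: u_0 = a_0 = (-2, 2, 1).
Step 2: u_1 = a_1 − (-2/9)·u_0 = (-4/9, -23/9, 38/9).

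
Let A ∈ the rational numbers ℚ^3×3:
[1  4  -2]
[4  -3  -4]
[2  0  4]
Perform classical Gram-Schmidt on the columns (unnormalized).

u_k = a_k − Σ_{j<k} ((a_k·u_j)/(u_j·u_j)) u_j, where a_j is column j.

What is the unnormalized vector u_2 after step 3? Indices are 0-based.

u_2 = (-720/461, -960/461, 2280/461)

Step 1: u_0 = a_0 = (1, 4, 2).
Step 2: u_1 = a_1 − (-8/21)·u_0 = (92/21, -31/21, 16/21).
Step 3: u_2 = a_2 − (-10/21)·u_0 − (4/461)·u_1 = (-720/461, -960/461, 2280/461).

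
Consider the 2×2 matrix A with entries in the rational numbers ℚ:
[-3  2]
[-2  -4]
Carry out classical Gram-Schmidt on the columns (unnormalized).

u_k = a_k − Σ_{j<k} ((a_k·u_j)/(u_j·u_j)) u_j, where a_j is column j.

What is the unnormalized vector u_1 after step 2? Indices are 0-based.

u_1 = (32/13, -48/13)

Step 1: u_0 = a_0 = (-3, -2).
Step 2: u_1 = a_1 − (2/13)·u_0 = (32/13, -48/13).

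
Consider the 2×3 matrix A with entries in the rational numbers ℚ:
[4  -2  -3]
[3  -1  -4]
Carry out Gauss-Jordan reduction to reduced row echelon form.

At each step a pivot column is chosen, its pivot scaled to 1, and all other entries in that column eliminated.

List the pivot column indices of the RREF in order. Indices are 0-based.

pivot columns: 0, 1

[1] R0 /= 4  ⇒  (1, -1/2, -3/4)
     R1 -= 3·R0  ⇒  (0, 1/2, -7/4)
[2] R1 /= 1/2  ⇒  (0, 1, -7/2)
     R0 -= -1/2·R1  ⇒  (1, 0, -5/2)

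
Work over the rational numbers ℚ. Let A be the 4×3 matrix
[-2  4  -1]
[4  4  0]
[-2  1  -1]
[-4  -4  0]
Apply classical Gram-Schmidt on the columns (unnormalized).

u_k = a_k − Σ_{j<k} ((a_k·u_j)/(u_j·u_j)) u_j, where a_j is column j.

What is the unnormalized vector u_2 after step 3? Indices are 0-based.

u_2 = (8/41, -2/41, -16/41, 2/41)

Step 1: u_0 = a_0 = (-2, 4, -2, -4).
Step 2: u_1 = a_1 − (11/20)·u_0 = (51/10, 9/5, 21/10, -9/5).
Step 3: u_2 = a_2 − (1/10)·u_0 − (-8/41)·u_1 = (8/41, -2/41, -16/41, 2/41).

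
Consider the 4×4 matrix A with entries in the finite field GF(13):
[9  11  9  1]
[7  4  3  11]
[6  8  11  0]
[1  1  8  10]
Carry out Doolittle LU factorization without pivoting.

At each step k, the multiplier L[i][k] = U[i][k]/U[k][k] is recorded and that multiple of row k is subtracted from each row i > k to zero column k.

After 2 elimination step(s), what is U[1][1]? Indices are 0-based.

U[1][1] = 7

[col 0] pivot 9
  R1 -= 8*R0 → (0, 7, 9, 3)  (L[1][0] := 8)
  R2 -= 5*R0 → (0, 5, 5, 8)  (L[2][0] := 5)
  R3 -= 3*R0 → (0, 7, 7, 7)  (L[3][0] := 3)
[col 1] pivot 7
  R2 -= 10*R1 → (0, 0, 6, 4)  (L[2][1] := 10)
  R3 -= 1*R1 → (0, 0, 11, 4)  (L[3][1] := 1)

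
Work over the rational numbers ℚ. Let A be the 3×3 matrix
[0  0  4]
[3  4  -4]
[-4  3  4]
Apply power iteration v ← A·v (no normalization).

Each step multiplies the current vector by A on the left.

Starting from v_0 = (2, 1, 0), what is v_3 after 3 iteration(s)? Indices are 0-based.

v_3 = (40, 140, 300)

v_0 = (2, 1, 0).
v_1 = A·v_0 = (0, 10, -5).
v_2 = A·v_1 = (-20, 60, 10).
v_3 = A·v_2 = (40, 140, 300).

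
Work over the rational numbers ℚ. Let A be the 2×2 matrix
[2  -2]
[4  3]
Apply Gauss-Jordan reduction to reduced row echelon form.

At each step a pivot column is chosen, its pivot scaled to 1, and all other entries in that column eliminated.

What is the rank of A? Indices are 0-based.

pivot(0,0)=2: scale R0 → (1, -1)
  clear (1,0): R1 −= (4)R0 → (0, 7)
pivot(1,1)=7: scale R1 → (0, 1)
  clear (0,1): R0 −= (-1)R1 → (1, 0)

rank = 2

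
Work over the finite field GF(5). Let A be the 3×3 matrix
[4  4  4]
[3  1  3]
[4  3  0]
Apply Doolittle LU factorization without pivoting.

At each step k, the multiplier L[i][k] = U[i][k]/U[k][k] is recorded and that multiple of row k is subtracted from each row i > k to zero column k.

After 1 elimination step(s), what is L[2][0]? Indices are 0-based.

L[2][0] = 1

k=0: U[0][0]=4
  eliminate (1,0): mult=2, new row 1: (0, 3, 0); set L[1][0]=2
  eliminate (2,0): mult=1, new row 2: (0, 4, 1); set L[2][0]=1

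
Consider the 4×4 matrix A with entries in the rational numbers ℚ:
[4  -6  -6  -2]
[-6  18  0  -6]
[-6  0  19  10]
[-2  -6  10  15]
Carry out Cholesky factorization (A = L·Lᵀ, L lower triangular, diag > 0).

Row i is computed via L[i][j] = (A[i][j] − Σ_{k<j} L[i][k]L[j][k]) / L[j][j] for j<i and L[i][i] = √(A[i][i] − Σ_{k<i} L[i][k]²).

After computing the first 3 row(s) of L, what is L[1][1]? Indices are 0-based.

L[1][1] = 3

Step 1: L[0][0] = √(4) = 2.
  L[1][0] = (-6) / L[0][0] = -3.
Step 2: L[1][1] = √(9) = 3.
  L[2][0] = (-6) / L[0][0] = -3.
  L[2][1] = (-9) / L[1][1] = -3.
Step 3: L[2][2] = √(1) = 1.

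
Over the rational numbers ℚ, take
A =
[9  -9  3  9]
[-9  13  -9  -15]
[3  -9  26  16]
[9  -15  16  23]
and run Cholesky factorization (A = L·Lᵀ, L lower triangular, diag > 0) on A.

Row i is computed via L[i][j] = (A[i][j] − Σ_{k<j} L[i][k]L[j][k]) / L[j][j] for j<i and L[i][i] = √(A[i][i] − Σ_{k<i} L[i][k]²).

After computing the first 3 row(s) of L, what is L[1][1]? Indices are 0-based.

L[1][1] = 2

Step 1: L[0][0] = √(9) = 3.
  L[1][0] = (-9) / L[0][0] = -3.
Step 2: L[1][1] = √(4) = 2.
  L[2][0] = (3) / L[0][0] = 1.
  L[2][1] = (-6) / L[1][1] = -3.
Step 3: L[2][2] = √(16) = 4.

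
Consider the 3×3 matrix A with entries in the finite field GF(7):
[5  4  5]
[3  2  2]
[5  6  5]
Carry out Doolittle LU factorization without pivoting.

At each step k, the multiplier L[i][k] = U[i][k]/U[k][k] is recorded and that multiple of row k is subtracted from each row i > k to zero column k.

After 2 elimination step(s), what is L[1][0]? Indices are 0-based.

L[1][0] = 2

[col 0] pivot 5
  R1 -= 2*R0 → (0, 1, 6)  (L[1][0] := 2)
  R2 -= 1*R0 → (0, 2, 0)  (L[2][0] := 1)
[col 1] pivot 1
  R2 -= 2*R1 → (0, 0, 2)  (L[2][1] := 2)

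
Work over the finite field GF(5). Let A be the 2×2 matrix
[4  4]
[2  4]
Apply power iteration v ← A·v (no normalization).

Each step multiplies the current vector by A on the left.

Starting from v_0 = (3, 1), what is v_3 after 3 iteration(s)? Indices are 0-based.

v_3 = (4, 1)

v_0 = (3, 1).
v_1 = A·v_0 = (1, 0).
v_2 = A·v_1 = (4, 2).
v_3 = A·v_2 = (4, 1).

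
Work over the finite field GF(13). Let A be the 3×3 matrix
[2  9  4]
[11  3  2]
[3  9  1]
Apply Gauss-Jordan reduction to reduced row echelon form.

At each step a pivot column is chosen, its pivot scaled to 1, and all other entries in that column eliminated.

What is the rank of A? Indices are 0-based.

rank = 3

[1] R0 /= 2  ⇒  (1, 11, 2)
     R1 -= 11·R0  ⇒  (0, 12, 6)
     R2 -= 3·R0  ⇒  (0, 2, 8)
[2] R1 /= 12  ⇒  (0, 1, 7)
     R0 -= 11·R1  ⇒  (1, 0, 3)
     R2 -= 2·R1  ⇒  (0, 0, 7)
[3] R2 /= 7  ⇒  (0, 0, 1)
     R0 -= 3·R2  ⇒  (1, 0, 0)
     R1 -= 7·R2  ⇒  (0, 1, 0)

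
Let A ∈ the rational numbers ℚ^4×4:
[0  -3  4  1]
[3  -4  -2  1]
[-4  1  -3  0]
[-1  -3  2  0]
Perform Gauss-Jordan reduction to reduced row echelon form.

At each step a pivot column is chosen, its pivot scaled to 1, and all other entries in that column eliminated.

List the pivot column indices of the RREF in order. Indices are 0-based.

step 1: exchange rows 0,1
step 1: normalize row 0 (÷3) = (1, -4/3, -2/3, 1/3)
  row 2: subtract -4×row0 = (0, -13/3, -17/3, 4/3)
  row 3: subtract -1×row0 = (0, -13/3, 4/3, 1/3)
step 2: normalize row 1 (÷-3) = (0, 1, -4/3, -1/3)
  row 0: subtract -4/3×row1 = (1, 0, -22/9, -1/9)
  row 2: subtract -13/3×row1 = (0, 0, -103/9, -1/9)
  row 3: subtract -13/3×row1 = (0, 0, -40/9, -10/9)
step 3: normalize row 2 (÷-103/9) = (0, 0, 1, 1/103)
  row 0: subtract -22/9×row2 = (1, 0, 0, -9/103)
  row 1: subtract -4/3×row2 = (0, 1, 0, -33/103)
  row 3: subtract -40/9×row2 = (0, 0, 0, -110/103)
step 4: normalize row 3 (÷-110/103) = (0, 0, 0, 1)
  row 0: subtract -9/103×row3 = (1, 0, 0, 0)
  row 1: subtract -33/103×row3 = (0, 1, 0, 0)
  row 2: subtract 1/103×row3 = (0, 0, 1, 0)

pivot columns: 0, 1, 2, 3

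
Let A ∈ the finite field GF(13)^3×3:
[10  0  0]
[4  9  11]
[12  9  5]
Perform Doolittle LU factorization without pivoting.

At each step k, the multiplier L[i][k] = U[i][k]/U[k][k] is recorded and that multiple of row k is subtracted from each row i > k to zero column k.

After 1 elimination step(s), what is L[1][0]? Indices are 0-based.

L[1][0] = 3

k=0: U[0][0]=10
  eliminate (1,0): mult=3, new row 1: (0, 9, 11); set L[1][0]=3
  eliminate (2,0): mult=9, new row 2: (0, 9, 5); set L[2][0]=9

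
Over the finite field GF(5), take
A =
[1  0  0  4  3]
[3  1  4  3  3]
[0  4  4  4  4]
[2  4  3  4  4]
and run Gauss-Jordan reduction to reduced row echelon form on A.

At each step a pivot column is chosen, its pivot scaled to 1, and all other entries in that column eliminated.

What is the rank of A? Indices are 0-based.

rank = 4

pivot(0,0)=1: scale R0 → (1, 0, 0, 4, 3)
  clear (1,0): R1 −= (3)R0 → (0, 1, 4, 1, 4)
  clear (3,0): R3 −= (2)R0 → (0, 4, 3, 1, 3)
pivot(1,1)=1: scale R1 → (0, 1, 4, 1, 4)
  clear (2,1): R2 −= (4)R1 → (0, 0, 3, 0, 3)
  clear (3,1): R3 −= (4)R1 → (0, 0, 2, 2, 2)
pivot(2,2)=3: scale R2 → (0, 0, 1, 0, 1)
  clear (1,2): R1 −= (4)R2 → (0, 1, 0, 1, 0)
  clear (3,2): R3 −= (2)R2 → (0, 0, 0, 2, 0)
pivot(3,3)=2: scale R3 → (0, 0, 0, 1, 0)
  clear (0,3): R0 −= (4)R3 → (1, 0, 0, 0, 3)
  clear (1,3): R1 −= (1)R3 → (0, 1, 0, 0, 0)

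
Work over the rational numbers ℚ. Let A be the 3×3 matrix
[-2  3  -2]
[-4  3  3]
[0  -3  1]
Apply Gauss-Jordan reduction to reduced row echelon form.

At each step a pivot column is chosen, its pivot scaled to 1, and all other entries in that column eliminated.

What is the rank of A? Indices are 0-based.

pivot(0,0)=-2: scale R0 → (1, -3/2, 1)
  clear (1,0): R1 −= (-4)R0 → (0, -3, 7)
pivot(1,1)=-3: scale R1 → (0, 1, -7/3)
  clear (0,1): R0 −= (-3/2)R1 → (1, 0, -5/2)
  clear (2,1): R2 −= (-3)R1 → (0, 0, -6)
pivot(2,2)=-6: scale R2 → (0, 0, 1)
  clear (0,2): R0 −= (-5/2)R2 → (1, 0, 0)
  clear (1,2): R1 −= (-7/3)R2 → (0, 1, 0)

rank = 3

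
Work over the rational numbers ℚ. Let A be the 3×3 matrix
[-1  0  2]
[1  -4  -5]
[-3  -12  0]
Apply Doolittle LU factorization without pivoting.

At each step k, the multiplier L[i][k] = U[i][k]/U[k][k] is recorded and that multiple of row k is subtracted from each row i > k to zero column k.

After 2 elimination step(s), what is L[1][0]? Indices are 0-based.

L[1][0] = -1

Step 1: pivot at (0,0) is -1.
  row1 ← row1 − (-1)·row0  ⇒  L[1][0]=-1, U row1=(0, -4, -3)
  row2 ← row2 − (3)·row0  ⇒  L[2][0]=3, U row2=(0, -12, -6)
Step 2: pivot at (1,1) is -4.
  row2 ← row2 − (3)·row1  ⇒  L[2][1]=3, U row2=(0, 0, 3)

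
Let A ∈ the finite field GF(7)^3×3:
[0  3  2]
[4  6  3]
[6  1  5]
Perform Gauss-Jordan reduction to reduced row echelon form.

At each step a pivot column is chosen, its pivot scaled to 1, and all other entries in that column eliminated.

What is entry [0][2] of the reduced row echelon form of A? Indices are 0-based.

[1] R0 <-> R1
[1] R0 /= 4  ⇒  (1, 5, 6)
     R2 -= 6·R0  ⇒  (0, 6, 4)
[2] R1 /= 3  ⇒  (0, 1, 3)
     R0 -= 5·R1  ⇒  (1, 0, 5)
     R2 -= 6·R1  ⇒  (0, 0, 0)
column 2 empty below row 2

M[0][2] = 5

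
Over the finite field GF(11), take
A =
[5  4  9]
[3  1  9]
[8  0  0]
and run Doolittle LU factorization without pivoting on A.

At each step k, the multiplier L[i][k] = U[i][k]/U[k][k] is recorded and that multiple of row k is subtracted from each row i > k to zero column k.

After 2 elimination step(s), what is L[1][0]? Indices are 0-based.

Step 1: pivot at (0,0) is 5.
  row1 ← row1 − (5)·row0  ⇒  L[1][0]=5, U row1=(0, 3, 8)
  row2 ← row2 − (6)·row0  ⇒  L[2][0]=6, U row2=(0, 9, 1)
Step 2: pivot at (1,1) is 3.
  row2 ← row2 − (3)·row1  ⇒  L[2][1]=3, U row2=(0, 0, 10)

L[1][0] = 5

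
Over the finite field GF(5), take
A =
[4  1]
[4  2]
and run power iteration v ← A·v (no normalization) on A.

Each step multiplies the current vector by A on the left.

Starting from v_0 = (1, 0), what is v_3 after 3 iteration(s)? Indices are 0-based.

v_0 = (1, 0).
v_1 = A·v_0 = (4, 4).
v_2 = A·v_1 = (0, 4).
v_3 = A·v_2 = (4, 3).

v_3 = (4, 3)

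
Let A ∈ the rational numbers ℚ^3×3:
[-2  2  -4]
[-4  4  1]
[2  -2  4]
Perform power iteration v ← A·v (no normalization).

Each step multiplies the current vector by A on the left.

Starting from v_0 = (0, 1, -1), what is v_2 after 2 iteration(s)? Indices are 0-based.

v_0 = (0, 1, -1).
v_1 = A·v_0 = (6, 3, -6).
v_2 = A·v_1 = (18, -18, -18).

v_2 = (18, -18, -18)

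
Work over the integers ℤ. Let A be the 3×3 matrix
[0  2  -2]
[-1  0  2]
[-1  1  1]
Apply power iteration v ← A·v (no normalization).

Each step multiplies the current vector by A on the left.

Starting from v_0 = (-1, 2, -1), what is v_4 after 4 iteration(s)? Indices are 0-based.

v_0 = (-1, 2, -1).
v_1 = A·v_0 = (6, -1, 2).
v_2 = A·v_1 = (-6, -2, -5).
v_3 = A·v_2 = (6, -4, -1).
v_4 = A·v_3 = (-6, -8, -11).

v_4 = (-6, -8, -11)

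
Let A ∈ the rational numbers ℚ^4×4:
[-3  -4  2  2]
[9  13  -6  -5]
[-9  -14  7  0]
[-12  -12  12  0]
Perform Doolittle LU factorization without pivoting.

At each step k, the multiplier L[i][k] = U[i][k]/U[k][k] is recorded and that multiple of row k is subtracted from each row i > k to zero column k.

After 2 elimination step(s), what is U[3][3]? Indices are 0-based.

k=0: U[0][0]=-3
  eliminate (1,0): mult=-3, new row 1: (0, 1, 0, 1); set L[1][0]=-3
  eliminate (2,0): mult=3, new row 2: (0, -2, 1, -6); set L[2][0]=3
  eliminate (3,0): mult=4, new row 3: (0, 4, 4, -8); set L[3][0]=4
k=1: U[1][1]=1
  eliminate (2,1): mult=-2, new row 2: (0, 0, 1, -4); set L[2][1]=-2
  eliminate (3,1): mult=4, new row 3: (0, 0, 4, -12); set L[3][1]=4

U[3][3] = -12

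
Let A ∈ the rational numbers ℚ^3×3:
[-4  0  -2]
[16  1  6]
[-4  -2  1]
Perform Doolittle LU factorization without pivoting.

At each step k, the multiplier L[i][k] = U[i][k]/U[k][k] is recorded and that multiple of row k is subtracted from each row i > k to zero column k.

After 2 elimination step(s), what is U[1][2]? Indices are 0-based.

k=0: U[0][0]=-4
  eliminate (1,0): mult=-4, new row 1: (0, 1, -2); set L[1][0]=-4
  eliminate (2,0): mult=1, new row 2: (0, -2, 3); set L[2][0]=1
k=1: U[1][1]=1
  eliminate (2,1): mult=-2, new row 2: (0, 0, -1); set L[2][1]=-2

U[1][2] = -2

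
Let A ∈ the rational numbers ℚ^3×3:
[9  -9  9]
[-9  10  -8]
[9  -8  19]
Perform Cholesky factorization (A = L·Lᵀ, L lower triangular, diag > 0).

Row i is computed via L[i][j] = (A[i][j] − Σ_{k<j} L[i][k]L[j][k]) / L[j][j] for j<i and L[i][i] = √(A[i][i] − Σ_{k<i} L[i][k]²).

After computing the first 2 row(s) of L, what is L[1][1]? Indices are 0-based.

L[1][1] = 1

Step 1: L[0][0] = √(9) = 3.
  L[1][0] = (-9) / L[0][0] = -3.
Step 2: L[1][1] = √(1) = 1.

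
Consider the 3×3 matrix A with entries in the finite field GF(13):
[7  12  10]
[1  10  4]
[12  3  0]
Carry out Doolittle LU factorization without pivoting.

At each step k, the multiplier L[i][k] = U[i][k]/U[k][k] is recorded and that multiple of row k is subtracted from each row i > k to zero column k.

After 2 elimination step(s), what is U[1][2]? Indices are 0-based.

U[1][2] = 10

k=0: U[0][0]=7
  eliminate (1,0): mult=2, new row 1: (0, 12, 10); set L[1][0]=2
  eliminate (2,0): mult=11, new row 2: (0, 1, 7); set L[2][0]=11
k=1: U[1][1]=12
  eliminate (2,1): mult=12, new row 2: (0, 0, 4); set L[2][1]=12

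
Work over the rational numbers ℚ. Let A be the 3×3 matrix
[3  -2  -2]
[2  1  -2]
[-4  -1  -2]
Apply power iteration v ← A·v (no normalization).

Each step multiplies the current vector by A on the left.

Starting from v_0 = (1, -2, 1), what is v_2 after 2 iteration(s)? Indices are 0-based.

v_0 = (1, -2, 1).
v_1 = A·v_0 = (5, -2, -4).
v_2 = A·v_1 = (27, 16, -10).

v_2 = (27, 16, -10)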